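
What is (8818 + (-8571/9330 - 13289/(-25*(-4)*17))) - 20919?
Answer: -6402417269/528700 ≈ -12110.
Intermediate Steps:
(8818 + (-8571/9330 - 13289/(-25*(-4)*17))) - 20919 = (8818 + (-8571*1/9330 - 13289/(100*17))) - 20919 = (8818 + (-2857/3110 - 13289/1700)) - 20919 = (8818 - 4618569/528700) - 20919 = 4657458031/528700 - 20919 = -6402417269/528700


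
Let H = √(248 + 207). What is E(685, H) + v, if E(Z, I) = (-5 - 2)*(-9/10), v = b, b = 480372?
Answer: 4803783/10 ≈ 4.8038e+5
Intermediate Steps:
H = √455 ≈ 21.331
v = 480372
E(Z, I) = 63/10 (E(Z, I) = -(-63)/10 = -7*(-9/10) = 63/10)
E(685, H) + v = 63/10 + 480372 = 4803783/10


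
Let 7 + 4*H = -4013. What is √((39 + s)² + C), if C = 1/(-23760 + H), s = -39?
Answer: I*√24765/24765 ≈ 0.0063545*I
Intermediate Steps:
H = -1005 (H = -7/4 + (¼)*(-4013) = -7/4 - 4013/4 = -1005)
C = -1/24765 (C = 1/(-23760 - 1005) = 1/(-24765) = -1/24765 ≈ -4.0380e-5)
√((39 + s)² + C) = √((39 - 39)² - 1/24765) = √(0² - 1/24765) = √(0 - 1/24765) = √(-1/24765) = I*√24765/24765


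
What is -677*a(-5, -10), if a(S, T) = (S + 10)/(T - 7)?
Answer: 3385/17 ≈ 199.12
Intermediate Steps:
a(S, T) = (10 + S)/(-7 + T)
-677*a(-5, -10) = -677*(10 - 5)/(-7 - 10) = -677*5/(-17) = -(-677)*5/17 = -677*(-5/17) = 3385/17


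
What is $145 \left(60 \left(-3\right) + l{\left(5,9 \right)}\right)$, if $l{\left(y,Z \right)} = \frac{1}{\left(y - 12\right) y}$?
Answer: $- \frac{182729}{7} \approx -26104.0$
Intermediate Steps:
$l{\left(y,Z \right)} = \frac{1}{y \left(-12 + y\right)}$ ($l{\left(y,Z \right)} = \frac{1}{\left(-12 + y\right) y} = \frac{1}{y \left(-12 + y\right)}$)
$145 \left(60 \left(-3\right) + l{\left(5,9 \right)}\right) = 145 \left(60 \left(-3\right) + \frac{1}{5 \left(-12 + 5\right)}\right) = 145 \left(-180 + \frac{1}{5 \left(-7\right)}\right) = 145 \left(-180 + \frac{1}{5} \left(- \frac{1}{7}\right)\right) = 145 \left(-180 - \frac{1}{35}\right) = 145 \left(- \frac{6301}{35}\right) = - \frac{182729}{7}$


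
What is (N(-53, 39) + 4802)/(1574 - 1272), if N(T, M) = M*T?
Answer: 2735/302 ≈ 9.0563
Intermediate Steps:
(N(-53, 39) + 4802)/(1574 - 1272) = (39*(-53) + 4802)/(1574 - 1272) = (-2067 + 4802)/302 = 2735*(1/302) = 2735/302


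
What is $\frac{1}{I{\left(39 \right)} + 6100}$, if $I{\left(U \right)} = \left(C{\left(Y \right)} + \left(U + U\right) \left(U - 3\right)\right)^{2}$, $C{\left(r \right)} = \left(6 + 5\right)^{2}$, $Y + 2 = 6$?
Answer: $\frac{1}{8585141} \approx 1.1648 \cdot 10^{-7}$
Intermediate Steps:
$Y = 4$ ($Y = -2 + 6 = 4$)
$C{\left(r \right)} = 121$ ($C{\left(r \right)} = 11^{2} = 121$)
$I{\left(U \right)} = \left(121 + 2 U \left(-3 + U\right)\right)^{2}$ ($I{\left(U \right)} = \left(121 + \left(U + U\right) \left(U - 3\right)\right)^{2} = \left(121 + 2 U \left(-3 + U\right)\right)^{2}$)
$\frac{1}{I{\left(39 \right)} + 6100} = \frac{1}{\left(121 - 234 + 2 \cdot 39^{2}\right)^{2} + 6100} = \frac{1}{\left(121 - 234 + 2 \cdot 1521\right)^{2} + 6100} = \frac{1}{\left(121 - 234 + 3042\right)^{2} + 6100} = \frac{1}{2929^{2} + 6100} = \frac{1}{8579041 + 6100} = \frac{1}{8585141}$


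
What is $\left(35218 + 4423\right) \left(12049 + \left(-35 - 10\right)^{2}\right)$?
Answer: $557907434$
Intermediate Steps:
$\left(35218 + 4423\right) \left(12049 + \left(-35 - 10\right)^{2}\right) = 39641 \left(12049 + \left(-45\right)^{2}\right) = 39641 \left(12049 + 2025\right) = 39641 \cdot 14074 = 557907434$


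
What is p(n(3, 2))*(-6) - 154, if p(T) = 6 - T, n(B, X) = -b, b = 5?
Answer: -220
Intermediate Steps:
n(B, X) = -5 (n(B, X) = -1*5 = -5)
p(n(3, 2))*(-6) - 154 = (6 - 1*(-5))*(-6) - 154 = (6 + 5)*(-6) - 154 = 11*(-6) - 154 = -66 - 154 = -220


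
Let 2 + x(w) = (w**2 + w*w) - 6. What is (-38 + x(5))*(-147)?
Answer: -588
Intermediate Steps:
x(w) = -8 + 2*w**2 (x(w) = -2 + ((w**2 + w*w) - 6) = -2 + ((w**2 + w**2) - 6) = -2 + (2*w**2 - 6) = -2 + (-6 + 2*w**2) = -8 + 2*w**2)
(-38 + x(5))*(-147) = (-38 + (-8 + 2*5**2))*(-147) = (-38 + (-8 + 2*25))*(-147) = (-38 + (-8 + 50))*(-147) = (-38 + 42)*(-147) = 4*(-147) = -588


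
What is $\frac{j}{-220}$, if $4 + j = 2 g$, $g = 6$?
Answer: $- \frac{2}{55} \approx -0.036364$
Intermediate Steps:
$j = 8$ ($j = -4 + 2 \cdot 6 = -4 + 12 = 8$)
$\frac{j}{-220} = \frac{8}{-220} = 8 \left(- \frac{1}{220}\right) = - \frac{2}{55}$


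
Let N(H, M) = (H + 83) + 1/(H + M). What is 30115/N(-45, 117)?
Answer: 2168280/2737 ≈ 792.21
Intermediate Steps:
N(H, M) = 83 + H + 1/(H + M) (N(H, M) = (83 + H) + 1/(H + M) = 83 + H + 1/(H + M))
30115/N(-45, 117) = 30115/(((1 + (-45)**2 + 83*(-45) + 83*117 - 45*117)/(-45 + 117))) = 30115/(((1 + 2025 - 3735 + 9711 - 5265)/72)) = 30115/(((1/72)*2737)) = 30115/(2737/72) = 30115*(72/2737) = 2168280/2737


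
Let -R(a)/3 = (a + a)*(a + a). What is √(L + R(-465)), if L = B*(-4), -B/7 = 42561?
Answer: 12*I*√9743 ≈ 1184.5*I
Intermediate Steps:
B = -297927 (B = -7*42561 = -297927)
R(a) = -12*a² (R(a) = -3*(a + a)*(a + a) = -3*2*a*2*a = -12*a²)
L = 1191708 (L = -297927*(-4) = 1191708)
√(L + R(-465)) = √(1191708 - 12*(-465)²) = √(1191708 - 12*216225) = √(1191708 - 2594700) = √(-1402992) = 12*I*√9743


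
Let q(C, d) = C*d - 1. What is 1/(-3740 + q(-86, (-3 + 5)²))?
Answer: -1/4085 ≈ -0.00024480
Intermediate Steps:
q(C, d) = -1 + C*d
1/(-3740 + q(-86, (-3 + 5)²)) = 1/(-3740 + (-1 - 86*(-3 + 5)²)) = 1/(-3740 + (-1 - 86*2²)) = 1/(-3740 + (-1 - 86*4)) = 1/(-3740 + (-1 - 344)) = 1/(-3740 - 345) = 1/(-4085) = -1/4085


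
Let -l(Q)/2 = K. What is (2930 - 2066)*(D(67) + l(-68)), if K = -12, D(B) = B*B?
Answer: 3899232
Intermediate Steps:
D(B) = B²
l(Q) = 24 (l(Q) = -2*(-12) = 24)
(2930 - 2066)*(D(67) + l(-68)) = (2930 - 2066)*(67² + 24) = 864*(4489 + 24) = 864*4513 = 3899232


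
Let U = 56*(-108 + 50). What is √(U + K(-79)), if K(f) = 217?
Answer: I*√3031 ≈ 55.055*I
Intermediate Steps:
U = -3248 (U = 56*(-58) = -3248)
√(U + K(-79)) = √(-3248 + 217) = √(-3031) = I*√3031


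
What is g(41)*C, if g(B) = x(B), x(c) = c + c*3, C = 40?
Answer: 6560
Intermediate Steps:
x(c) = 4*c (x(c) = c + 3*c = 4*c)
g(B) = 4*B
g(41)*C = (4*41)*40 = 164*40 = 6560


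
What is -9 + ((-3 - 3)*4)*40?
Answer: -969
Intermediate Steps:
-9 + ((-3 - 3)*4)*40 = -9 - 6*4*40 = -9 - 24*40 = -9 - 960 = -969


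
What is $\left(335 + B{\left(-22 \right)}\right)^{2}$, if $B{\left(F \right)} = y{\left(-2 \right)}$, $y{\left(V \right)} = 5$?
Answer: $115600$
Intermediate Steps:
$B{\left(F \right)} = 5$
$\left(335 + B{\left(-22 \right)}\right)^{2} = \left(335 + 5\right)^{2} = 340^{2} = 115600$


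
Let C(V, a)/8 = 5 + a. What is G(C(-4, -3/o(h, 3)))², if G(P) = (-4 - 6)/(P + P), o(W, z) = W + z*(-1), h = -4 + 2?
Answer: 625/50176 ≈ 0.012456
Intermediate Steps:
h = -2
o(W, z) = W - z
C(V, a) = 40 + 8*a (C(V, a) = 8*(5 + a) = 40 + 8*a)
G(P) = -5/P (G(P) = -10*1/(2*P) = -5/P)
G(C(-4, -3/o(h, 3)))² = (-5/(40 + 8*(-3/(-2 - 1*3))))² = (-5/(40 + 8*(-3/(-2 - 3))))² = (-5/(40 + 8*(-3/(-5))))² = (-5/(40 + 8*(-3*(-⅕))))² = (-5/(40 + 8*(⅗)))² = (-5/(40 + 24/5))² = (-5/224/5)² = (-5*5/224)² = (-25/224)² = 625/50176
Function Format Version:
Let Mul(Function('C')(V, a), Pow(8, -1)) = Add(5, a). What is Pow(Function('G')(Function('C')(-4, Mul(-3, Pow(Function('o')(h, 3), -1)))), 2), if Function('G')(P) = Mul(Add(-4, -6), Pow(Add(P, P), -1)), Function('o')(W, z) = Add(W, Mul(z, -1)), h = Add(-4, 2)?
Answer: Rational(625, 50176) ≈ 0.012456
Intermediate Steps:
h = -2
Function('o')(W, z) = Add(W, Mul(-1, z))
Function('C')(V, a) = Add(40, Mul(8, a)) (Function('C')(V, a) = Mul(8, Add(5, a)) = Add(40, Mul(8, a)))
Function('G')(P) = Mul(-5, Pow(P, -1)) (Function('G')(P) = Mul(-10, Pow(Mul(2, P), -1)) = Mul(-10, Mul(Rational(1, 2), Pow(P, -1))) = Mul(-5, Pow(P, -1)))
Pow(Function('G')(Function('C')(-4, Mul(-3, Pow(Function('o')(h, 3), -1)))), 2) = Pow(Mul(-5, Pow(Add(40, Mul(8, Mul(-3, Pow(Add(-2, Mul(-1, 3)), -1)))), -1)), 2) = Pow(Mul(-5, Pow(Add(40, Mul(8, Mul(-3, Pow(Add(-2, -3), -1)))), -1)), 2) = Pow(Mul(-5, Pow(Add(40, Mul(8, Mul(-3, Pow(-5, -1)))), -1)), 2) = Pow(Mul(-5, Pow(Add(40, Mul(8, Mul(-3, Rational(-1, 5)))), -1)), 2) = Pow(Mul(-5, Pow(Add(40, Mul(8, Rational(3, 5))), -1)), 2) = Pow(Mul(-5, Pow(Add(40, Rational(24, 5)), -1)), 2) = Pow(Mul(-5, Pow(Rational(224, 5), -1)), 2) = Pow(Mul(-5, Rational(5, 224)), 2) = Pow(Rational(-25, 224), 2) = Rational(625, 50176)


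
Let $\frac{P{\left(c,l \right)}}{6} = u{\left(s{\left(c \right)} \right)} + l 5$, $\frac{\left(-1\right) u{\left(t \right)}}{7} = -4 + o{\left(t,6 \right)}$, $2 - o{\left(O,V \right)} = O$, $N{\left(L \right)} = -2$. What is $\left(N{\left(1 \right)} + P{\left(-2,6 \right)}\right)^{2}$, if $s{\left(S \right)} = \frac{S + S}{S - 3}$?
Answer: $\frac{2184484}{25} \approx 87379.0$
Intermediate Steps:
$o{\left(O,V \right)} = 2 - O$
$s{\left(S \right)} = \frac{2 S}{-3 + S}$ ($s{\left(S \right)} = \frac{2 S}{S - 3} = \frac{2 S}{-3 + S}$)
$u{\left(t \right)} = 14 + 7 t$ ($u{\left(t \right)} = - 7 \left(-4 - \left(-2 + t\right)\right) = - 7 \left(-2 - t\right) = 14 + 7 t$)
$P{\left(c,l \right)} = 84 + 30 l + \frac{84 c}{-3 + c}$ ($P{\left(c,l \right)} = 6 \left(\left(14 + 7 \frac{2 c}{-3 + c}\right) + l 5\right) = 6 \left(\left(14 + \frac{14 c}{-3 + c}\right) + 5 l\right) = 6 \left(14 + 5 l + \frac{14 c}{-3 + c}\right) = 84 + 30 l + \frac{84 c}{-3 + c}$)
$\left(N{\left(1 \right)} + P{\left(-2,6 \right)}\right)^{2} = \left(-2 + \frac{6 \left(14 \left(-2\right) + \left(-3 - 2\right) \left(14 + 5 \cdot 6\right)\right)}{-3 - 2}\right)^{2} = \left(-2 + \frac{6 \left(-28 - 5 \left(14 + 30\right)\right)}{-5}\right)^{2} = \left(-2 + 6 \left(- \frac{1}{5}\right) \left(-28 - 220\right)\right)^{2} = \left(-2 + 6 \left(- \frac{1}{5}\right) \left(-248\right)\right)^{2} = \left(-2 + \frac{1488}{5}\right)^{2} = \left(\frac{1478}{5}\right)^{2} = \frac{2184484}{25}$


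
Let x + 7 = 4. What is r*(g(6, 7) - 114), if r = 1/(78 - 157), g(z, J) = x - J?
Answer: 124/79 ≈ 1.5696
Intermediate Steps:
x = -3 (x = -7 + 4 = -3)
g(z, J) = -3 - J
r = -1/79 (r = 1/(-79) = -1/79 ≈ -0.012658)
r*(g(6, 7) - 114) = -((-3 - 1*7) - 114)/79 = -((-3 - 7) - 114)/79 = -(-10 - 114)/79 = -1/79*(-124) = 124/79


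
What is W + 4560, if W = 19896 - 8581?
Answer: 15875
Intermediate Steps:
W = 11315
W + 4560 = 11315 + 4560 = 15875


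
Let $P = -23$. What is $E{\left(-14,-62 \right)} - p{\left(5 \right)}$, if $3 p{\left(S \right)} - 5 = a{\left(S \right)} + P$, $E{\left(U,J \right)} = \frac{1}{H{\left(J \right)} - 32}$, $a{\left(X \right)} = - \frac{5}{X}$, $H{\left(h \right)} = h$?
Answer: $\frac{1783}{282} \approx 6.3227$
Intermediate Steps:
$E{\left(U,J \right)} = \frac{1}{-32 + J}$ ($E{\left(U,J \right)} = \frac{1}{J - 32} = \frac{1}{-32 + J}$)
$p{\left(S \right)} = -6 - \frac{5}{3 S}$ ($p{\left(S \right)} = \frac{5}{3} + \frac{- \frac{5}{S} - 23}{3} = \frac{5}{3} + \frac{-23 - \frac{5}{S}}{3} = \frac{5}{3} - \left(\frac{23}{3} + \frac{5}{3 S}\right) = -6 - \frac{5}{3 S}$)
$E{\left(-14,-62 \right)} - p{\left(5 \right)} = \frac{1}{-32 - 62} - \left(-6 - \frac{5}{3 \cdot 5}\right) = \frac{1}{-94} - \left(-6 - \frac{1}{3}\right) = - \frac{1}{94} - \left(-6 - \frac{1}{3}\right) = - \frac{1}{94} - - \frac{19}{3} = - \frac{1}{94} + \frac{19}{3} = \frac{1783}{282}$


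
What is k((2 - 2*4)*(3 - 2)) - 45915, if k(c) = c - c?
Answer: -45915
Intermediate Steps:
k(c) = 0
k((2 - 2*4)*(3 - 2)) - 45915 = 0 - 45915 = -45915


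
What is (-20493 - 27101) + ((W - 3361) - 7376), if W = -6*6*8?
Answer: -58619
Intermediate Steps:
W = -288 (W = -36*8 = -288)
(-20493 - 27101) + ((W - 3361) - 7376) = (-20493 - 27101) + ((-288 - 3361) - 7376) = -47594 + (-3649 - 7376) = -47594 - 11025 = -58619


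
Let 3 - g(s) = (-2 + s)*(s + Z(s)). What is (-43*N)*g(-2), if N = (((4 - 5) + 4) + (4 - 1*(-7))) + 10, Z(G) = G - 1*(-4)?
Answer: -3096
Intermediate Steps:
Z(G) = 4 + G (Z(G) = G + 4 = 4 + G)
g(s) = 3 - (-2 + s)*(4 + 2*s) (g(s) = 3 - (-2 + s)*(s + (4 + s)) = 3 - (-2 + s)*(4 + 2*s))
N = 24 (N = ((-1 + 4) + (4 + 7)) + 10 = (3 + 11) + 10 = 14 + 10 = 24)
(-43*N)*g(-2) = (-43*24)*(11 - 2*(-2)²) = -1032*(11 - 2*4) = -1032*(11 - 8) = -1032*3 = -3096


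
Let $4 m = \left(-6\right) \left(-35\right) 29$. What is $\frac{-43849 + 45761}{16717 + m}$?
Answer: $\frac{3824}{36479} \approx 0.10483$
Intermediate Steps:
$m = \frac{3045}{2}$ ($m = \frac{\left(-6\right) \left(-35\right) 29}{4} = \frac{210 \cdot 29}{4} = \frac{1}{4} \cdot 6090 = \frac{3045}{2} \approx 1522.5$)
$\frac{-43849 + 45761}{16717 + m} = \frac{-43849 + 45761}{16717 + \frac{3045}{2}} = \frac{1912}{\frac{36479}{2}} = 1912 \cdot \frac{2}{36479} = \frac{3824}{36479}$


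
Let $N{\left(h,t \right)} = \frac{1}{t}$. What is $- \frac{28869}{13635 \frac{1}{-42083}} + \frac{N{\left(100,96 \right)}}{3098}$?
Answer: $\frac{40146581392939}{450573120} \approx 89101.0$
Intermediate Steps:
$- \frac{28869}{13635 \frac{1}{-42083}} + \frac{N{\left(100,96 \right)}}{3098} = - \frac{28869}{13635 \frac{1}{-42083}} + \frac{1}{96 \cdot 3098} = - \frac{28869}{13635 \left(- \frac{1}{42083}\right)} + \frac{1}{96} \cdot \frac{1}{3098} = - \frac{28869}{- \frac{13635}{42083}} + \frac{1}{297408} = \left(-28869\right) \left(- \frac{42083}{13635}\right) + \frac{1}{297408} = \frac{404964709}{4545} + \frac{1}{297408} = \frac{40146581392939}{450573120}$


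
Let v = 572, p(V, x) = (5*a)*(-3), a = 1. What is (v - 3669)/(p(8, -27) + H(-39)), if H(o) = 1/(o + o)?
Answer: 241566/1171 ≈ 206.29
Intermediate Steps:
p(V, x) = -15 (p(V, x) = (5*1)*(-3) = 5*(-3) = -15)
H(o) = 1/(2*o)
(v - 3669)/(p(8, -27) + H(-39)) = (572 - 3669)/(-15 + (1/2)/(-39)) = -3097/(-15 + (1/2)*(-1/39)) = -3097/(-15 - 1/78) = -3097/(-1171/78) = -3097*(-78/1171) = 241566/1171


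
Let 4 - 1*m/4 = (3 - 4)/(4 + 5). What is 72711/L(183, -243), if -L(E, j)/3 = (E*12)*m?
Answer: -24237/36112 ≈ -0.67116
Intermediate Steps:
m = 148/9 (m = 16 - 4*(3 - 4)/(4 + 5) = 16 - (-4)/9 = 16 - 4*(-1/9) = 16 + 4/9 = 148/9 ≈ 16.444)
L(E, j) = -592*E (L(E, j) = -3*E*12*148/9 = -3*12*E*148/9 = -592*E)
72711/L(183, -243) = 72711/((-592*183)) = 72711/(-108336) = 72711*(-1/108336) = -24237/36112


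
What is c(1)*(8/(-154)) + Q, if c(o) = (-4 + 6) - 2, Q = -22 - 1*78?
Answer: -100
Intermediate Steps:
Q = -100 (Q = -22 - 78 = -100)
c(o) = 0 (c(o) = 2 - 2 = 0)
c(1)*(8/(-154)) + Q = 0*(8/(-154)) - 100 = 0*(8*(-1/154)) - 100 = 0*(-4/77) - 100 = 0 - 100 = -100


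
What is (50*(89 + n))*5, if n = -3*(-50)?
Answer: 59750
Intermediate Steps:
n = 150
(50*(89 + n))*5 = (50*(89 + 150))*5 = (50*239)*5 = 11950*5 = 59750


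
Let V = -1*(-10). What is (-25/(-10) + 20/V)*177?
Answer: 1593/2 ≈ 796.50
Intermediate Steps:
V = 10
(-25/(-10) + 20/V)*177 = (-25/(-10) + 20/10)*177 = (-25*(-⅒) + 20*(⅒))*177 = (5/2 + 2)*177 = (9/2)*177 = 1593/2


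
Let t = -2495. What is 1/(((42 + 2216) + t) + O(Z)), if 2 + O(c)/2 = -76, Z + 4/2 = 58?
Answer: -1/393 ≈ -0.0025445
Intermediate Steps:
Z = 56 (Z = -2 + 58 = 56)
O(c) = -156 (O(c) = -4 + 2*(-76) = -4 - 152 = -156)
1/(((42 + 2216) + t) + O(Z)) = 1/(((42 + 2216) - 2495) - 156) = 1/((2258 - 2495) - 156) = 1/(-237 - 156) = 1/(-393) = -1/393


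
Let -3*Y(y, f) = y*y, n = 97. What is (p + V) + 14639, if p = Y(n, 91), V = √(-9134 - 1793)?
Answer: 34508/3 + 7*I*√223 ≈ 11503.0 + 104.53*I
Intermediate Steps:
Y(y, f) = -y²/3 (Y(y, f) = -y*y/3 = -y²/3)
V = 7*I*√223 (V = √(-10927) = 7*I*√223 ≈ 104.53*I)
p = -9409/3 (p = -⅓*97² = -⅓*9409 = -9409/3 ≈ -3136.3)
(p + V) + 14639 = (-9409/3 + 7*I*√223) + 14639 = 34508/3 + 7*I*√223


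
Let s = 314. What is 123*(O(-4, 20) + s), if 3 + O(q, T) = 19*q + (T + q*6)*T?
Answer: 19065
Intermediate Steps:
O(q, T) = -3 + 19*q + T*(T + 6*q) (O(q, T) = -3 + (19*q + (T + q*6)*T) = -3 + (19*q + (T + 6*q)*T) = -3 + (19*q + T*(T + 6*q)) = -3 + 19*q + T*(T + 6*q))
123*(O(-4, 20) + s) = 123*((-3 + 20² + 19*(-4) + 6*20*(-4)) + 314) = 123*((-3 + 400 - 76 - 480) + 314) = 123*(-159 + 314) = 123*155 = 19065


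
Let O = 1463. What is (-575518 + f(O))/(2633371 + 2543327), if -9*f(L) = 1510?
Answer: -2590586/23295141 ≈ -0.11121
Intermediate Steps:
f(L) = -1510/9 (f(L) = -⅑*1510 = -1510/9)
(-575518 + f(O))/(2633371 + 2543327) = (-575518 - 1510/9)/(2633371 + 2543327) = -5181172/9/5176698 = -5181172/9*1/5176698 = -2590586/23295141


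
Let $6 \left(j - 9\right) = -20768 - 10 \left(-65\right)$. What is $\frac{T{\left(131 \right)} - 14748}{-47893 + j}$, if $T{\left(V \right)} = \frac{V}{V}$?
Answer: $\frac{14747}{51237} \approx 0.28782$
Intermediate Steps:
$T{\left(V \right)} = 1$
$j = -3344$ ($j = 9 + \frac{-20768 - 10 \left(-65\right)}{6} = 9 + \frac{-20768 - -650}{6} = 9 + \frac{-20768 + 650}{6} = 9 + \frac{1}{6} \left(-20118\right) = 9 - 3353 = -3344$)
$\frac{T{\left(131 \right)} - 14748}{-47893 + j} = \frac{1 - 14748}{-47893 - 3344} = - \frac{14747}{-51237} = \left(-14747\right) \left(- \frac{1}{51237}\right) = \frac{14747}{51237}$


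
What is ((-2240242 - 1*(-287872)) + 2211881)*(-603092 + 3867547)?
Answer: 847161981505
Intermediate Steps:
((-2240242 - 1*(-287872)) + 2211881)*(-603092 + 3867547) = ((-2240242 + 287872) + 2211881)*3264455 = (-1952370 + 2211881)*3264455 = 259511*3264455 = 847161981505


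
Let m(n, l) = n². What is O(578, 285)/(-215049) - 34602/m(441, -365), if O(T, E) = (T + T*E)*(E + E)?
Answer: -2036946917762/4646993841 ≈ -438.34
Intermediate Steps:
O(T, E) = 2*E*(T + E*T) (O(T, E) = (T + E*T)*(2*E) = 2*E*(T + E*T))
O(578, 285)/(-215049) - 34602/m(441, -365) = (2*285*578*(1 + 285))/(-215049) - 34602/(441²) = (2*285*578*286)*(-1/215049) - 34602/194481 = 94225560*(-1/215049) - 34602*1/194481 = -31408520/71683 - 11534/64827 = -2036946917762/4646993841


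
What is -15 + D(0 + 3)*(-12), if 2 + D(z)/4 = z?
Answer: -63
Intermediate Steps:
D(z) = -8 + 4*z
-15 + D(0 + 3)*(-12) = -15 + (-8 + 4*(0 + 3))*(-12) = -15 + (-8 + 4*3)*(-12) = -15 + (-8 + 12)*(-12) = -15 + 4*(-12) = -15 - 48 = -63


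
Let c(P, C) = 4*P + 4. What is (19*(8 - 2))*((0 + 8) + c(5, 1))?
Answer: 3648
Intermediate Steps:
c(P, C) = 4 + 4*P
(19*(8 - 2))*((0 + 8) + c(5, 1)) = (19*(8 - 2))*((0 + 8) + (4 + 4*5)) = (19*6)*(8 + (4 + 20)) = 114*(8 + 24) = 114*32 = 3648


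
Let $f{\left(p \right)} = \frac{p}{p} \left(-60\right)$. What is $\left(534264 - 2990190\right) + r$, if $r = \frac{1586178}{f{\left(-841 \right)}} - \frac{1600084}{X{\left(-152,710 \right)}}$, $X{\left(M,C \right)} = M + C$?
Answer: $- \frac{6933791237}{2790} \approx -2.4852 \cdot 10^{6}$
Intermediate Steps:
$X{\left(M,C \right)} = C + M$
$f{\left(p \right)} = -60$ ($f{\left(p \right)} = 1 \left(-60\right) = -60$)
$r = - \frac{81757697}{2790}$ ($r = \frac{1586178}{-60} - \frac{1600084}{710 - 152} = 1586178 \left(- \frac{1}{60}\right) - \frac{1600084}{558} = - \frac{264363}{10} - \frac{800042}{279} = - \frac{81757697}{2790} \approx -29304.0$)
$\left(534264 - 2990190\right) + r = \left(534264 - 2990190\right) - \frac{81757697}{2790} = -2455926 - \frac{81757697}{2790} = - \frac{6933791237}{2790}$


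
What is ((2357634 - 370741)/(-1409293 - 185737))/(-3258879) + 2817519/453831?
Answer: 4881830731578089371/786339324183539490 ≈ 6.2083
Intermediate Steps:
((2357634 - 370741)/(-1409293 - 185737))/(-3258879) + 2817519/453831 = (1986893/(-1595030))*(-1/3258879) + 2817519*(1/453831) = (1986893*(-1/1595030))*(-1/3258879) + 939173/151277 = -1986893/1595030*(-1/3258879) + 939173/151277 = 1986893/5198009771370 + 939173/151277 = 4881830731578089371/786339324183539490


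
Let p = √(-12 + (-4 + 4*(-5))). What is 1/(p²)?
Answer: -1/36 ≈ -0.027778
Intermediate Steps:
p = 6*I (p = √(-12 + (-4 - 20)) = √(-12 - 24) = √(-36) = 6*I ≈ 6.0*I)
1/(p²) = 1/((6*I)²) = 1/(-36) = -1/36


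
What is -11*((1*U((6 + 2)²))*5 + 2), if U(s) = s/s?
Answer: -77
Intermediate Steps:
U(s) = 1
-11*((1*U((6 + 2)²))*5 + 2) = -11*((1*1)*5 + 2) = -11*(1*5 + 2) = -11*(5 + 2) = -11*7 = -77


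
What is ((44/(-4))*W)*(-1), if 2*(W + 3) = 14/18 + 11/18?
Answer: -913/36 ≈ -25.361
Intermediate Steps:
W = -83/36 (W = -3 + (14/18 + 11/18)/2 = -3 + (14*(1/18) + 11*(1/18))/2 = -3 + (7/9 + 11/18)/2 = -3 + (1/2)*(25/18) = -3 + 25/36 = -83/36 ≈ -2.3056)
((44/(-4))*W)*(-1) = ((44/(-4))*(-83/36))*(-1) = ((44*(-1/4))*(-83/36))*(-1) = -11*(-83/36)*(-1) = (913/36)*(-1) = -913/36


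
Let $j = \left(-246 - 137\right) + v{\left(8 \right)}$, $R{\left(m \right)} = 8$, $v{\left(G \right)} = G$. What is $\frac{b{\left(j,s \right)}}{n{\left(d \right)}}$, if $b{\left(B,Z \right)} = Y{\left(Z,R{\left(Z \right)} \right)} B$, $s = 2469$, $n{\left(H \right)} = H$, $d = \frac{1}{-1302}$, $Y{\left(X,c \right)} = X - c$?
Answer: $1201583250$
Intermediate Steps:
$d = - \frac{1}{1302} \approx -0.00076805$
$j = -375$ ($j = \left(-246 - 137\right) + 8 = -383 + 8 = -375$)
$b{\left(B,Z \right)} = B \left(-8 + Z\right)$ ($b{\left(B,Z \right)} = \left(Z - 8\right) B = \left(-8 + Z\right) B = B \left(-8 + Z\right)$)
$\frac{b{\left(j,s \right)}}{n{\left(d \right)}} = \frac{\left(-375\right) \left(-8 + 2469\right)}{- \frac{1}{1302}} = \left(-375\right) 2461 \left(-1302\right) = \left(-922875\right) \left(-1302\right) = 1201583250$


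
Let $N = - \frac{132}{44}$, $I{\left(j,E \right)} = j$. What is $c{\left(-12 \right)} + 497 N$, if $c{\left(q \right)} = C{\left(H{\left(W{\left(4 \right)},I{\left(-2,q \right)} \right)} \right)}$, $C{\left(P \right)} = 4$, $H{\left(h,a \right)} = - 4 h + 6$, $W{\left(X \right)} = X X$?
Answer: $-1487$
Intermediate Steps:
$W{\left(X \right)} = X^{2}$
$N = -3$ ($N = \left(-132\right) \frac{1}{44} = -3$)
$H{\left(h,a \right)} = 6 - 4 h$
$c{\left(q \right)} = 4$
$c{\left(-12 \right)} + 497 N = 4 + 497 \left(-3\right) = 4 - 1491 = -1487$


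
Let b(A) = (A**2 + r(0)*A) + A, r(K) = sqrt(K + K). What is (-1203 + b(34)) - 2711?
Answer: -2724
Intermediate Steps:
r(K) = sqrt(2)*sqrt(K) (r(K) = sqrt(2*K) = sqrt(2)*sqrt(K))
b(A) = A + A**2 (b(A) = (A**2 + (sqrt(2)*sqrt(0))*A) + A = (A**2 + (sqrt(2)*0)*A) + A = (A**2 + 0*A) + A = (A**2 + 0) + A = A**2 + A = A + A**2)
(-1203 + b(34)) - 2711 = (-1203 + 34*(1 + 34)) - 2711 = (-1203 + 34*35) - 2711 = (-1203 + 1190) - 2711 = -13 - 2711 = -2724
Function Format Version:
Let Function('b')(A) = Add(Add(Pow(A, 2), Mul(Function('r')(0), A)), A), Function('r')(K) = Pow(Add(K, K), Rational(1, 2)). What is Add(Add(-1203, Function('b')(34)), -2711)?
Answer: -2724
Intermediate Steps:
Function('r')(K) = Mul(Pow(2, Rational(1, 2)), Pow(K, Rational(1, 2))) (Function('r')(K) = Pow(Mul(2, K), Rational(1, 2)) = Mul(Pow(2, Rational(1, 2)), Pow(K, Rational(1, 2))))
Function('b')(A) = Add(A, Pow(A, 2)) (Function('b')(A) = Add(Add(Pow(A, 2), Mul(Mul(Pow(2, Rational(1, 2)), Pow(0, Rational(1, 2))), A)), A) = Add(Add(Pow(A, 2), Mul(Mul(Pow(2, Rational(1, 2)), 0), A)), A) = Add(Add(Pow(A, 2), Mul(0, A)), A) = Add(Add(Pow(A, 2), 0), A) = Add(Pow(A, 2), A) = Add(A, Pow(A, 2)))
Add(Add(-1203, Function('b')(34)), -2711) = Add(Add(-1203, Mul(34, Add(1, 34))), -2711) = Add(Add(-1203, Mul(34, 35)), -2711) = Add(Add(-1203, 1190), -2711) = Add(-13, -2711) = -2724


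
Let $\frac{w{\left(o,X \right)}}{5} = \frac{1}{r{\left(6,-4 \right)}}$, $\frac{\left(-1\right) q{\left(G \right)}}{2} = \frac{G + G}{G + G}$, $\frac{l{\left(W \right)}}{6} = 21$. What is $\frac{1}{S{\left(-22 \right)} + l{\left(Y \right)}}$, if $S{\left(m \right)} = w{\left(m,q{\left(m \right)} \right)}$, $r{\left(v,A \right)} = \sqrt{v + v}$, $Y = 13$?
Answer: $\frac{1512}{190487} - \frac{10 \sqrt{3}}{190487} \approx 0.0078466$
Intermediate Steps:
$l{\left(W \right)} = 126$ ($l{\left(W \right)} = 6 \cdot 21 = 126$)
$r{\left(v,A \right)} = \sqrt{2} \sqrt{v}$ ($r{\left(v,A \right)} = \sqrt{2 v} = \sqrt{2} \sqrt{v}$)
$q{\left(G \right)} = -2$ ($q{\left(G \right)} = - 2 \frac{G + G}{G + G} = - 2 \frac{2 G}{2 G} = - 2 \cdot 2 G \frac{1}{2 G} = \left(-2\right) 1 = -2$)
$w{\left(o,X \right)} = \frac{5 \sqrt{3}}{6}$ ($w{\left(o,X \right)} = \frac{5}{\sqrt{2} \sqrt{6}} = \frac{5}{2 \sqrt{3}} = 5 \frac{\sqrt{3}}{6} = \frac{5 \sqrt{3}}{6}$)
$S{\left(m \right)} = \frac{5 \sqrt{3}}{6}$
$\frac{1}{S{\left(-22 \right)} + l{\left(Y \right)}} = \frac{1}{\frac{5 \sqrt{3}}{6} + 126} = \frac{1}{126 + \frac{5 \sqrt{3}}{6}}$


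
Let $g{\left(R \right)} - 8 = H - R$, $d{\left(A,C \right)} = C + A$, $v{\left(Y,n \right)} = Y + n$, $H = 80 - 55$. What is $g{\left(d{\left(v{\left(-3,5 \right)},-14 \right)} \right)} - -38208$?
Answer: $38253$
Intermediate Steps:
$H = 25$
$d{\left(A,C \right)} = A + C$
$g{\left(R \right)} = 33 - R$ ($g{\left(R \right)} = 8 - \left(-25 + R\right) = 33 - R$)
$g{\left(d{\left(v{\left(-3,5 \right)},-14 \right)} \right)} - -38208 = \left(33 - \left(\left(-3 + 5\right) - 14\right)\right) - -38208 = \left(33 - \left(2 - 14\right)\right) + 38208 = \left(33 - -12\right) + 38208 = \left(33 + 12\right) + 38208 = 45 + 38208 = 38253$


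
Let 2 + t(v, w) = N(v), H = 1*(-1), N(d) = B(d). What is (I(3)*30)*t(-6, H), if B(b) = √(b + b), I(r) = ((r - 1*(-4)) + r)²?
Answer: -6000 + 6000*I*√3 ≈ -6000.0 + 10392.0*I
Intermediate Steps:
I(r) = (4 + 2*r)² (I(r) = ((r + 4) + r)² = ((4 + r) + r)² = (4 + 2*r)²)
B(b) = √2*√b (B(b) = √(2*b) = √2*√b)
N(d) = √2*√d
H = -1
t(v, w) = -2 + √2*√v
(I(3)*30)*t(-6, H) = ((4*(2 + 3)²)*30)*(-2 + √2*√(-6)) = ((4*5²)*30)*(-2 + √2*(I*√6)) = ((4*25)*30)*(-2 + 2*I*√3) = (100*30)*(-2 + 2*I*√3) = 3000*(-2 + 2*I*√3) = -6000 + 6000*I*√3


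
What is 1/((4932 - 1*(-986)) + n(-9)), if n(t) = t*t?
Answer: 1/5999 ≈ 0.00016669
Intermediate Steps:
n(t) = t²
1/((4932 - 1*(-986)) + n(-9)) = 1/((4932 - 1*(-986)) + (-9)²) = 1/((4932 + 986) + 81) = 1/(5918 + 81) = 1/5999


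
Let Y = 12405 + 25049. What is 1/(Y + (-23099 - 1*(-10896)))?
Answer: 1/25251 ≈ 3.9602e-5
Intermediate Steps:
Y = 37454
1/(Y + (-23099 - 1*(-10896))) = 1/(37454 + (-23099 - 1*(-10896))) = 1/(37454 + (-23099 + 10896)) = 1/(37454 - 12203) = 1/25251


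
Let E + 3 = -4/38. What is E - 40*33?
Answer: -25139/19 ≈ -1323.1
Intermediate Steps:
E = -59/19 (E = -3 - 4/38 = -3 - 4*1/38 = -3 - 2/19 = -59/19 ≈ -3.1053)
E - 40*33 = -59/19 - 40*33 = -59/19 - 1320 = -25139/19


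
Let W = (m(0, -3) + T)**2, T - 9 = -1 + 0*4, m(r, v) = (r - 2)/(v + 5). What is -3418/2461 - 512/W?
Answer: -1427514/120589 ≈ -11.838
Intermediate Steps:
m(r, v) = (-2 + r)/(5 + v)
T = 8 (T = 9 + (-1 + 0*4) = 9 + (-1 + 0) = 9 - 1 = 8)
W = 49 (W = ((-2 + 0)/(5 - 3) + 8)**2 = (-2/2 + 8)**2 = ((1/2)*(-2) + 8)**2 = (-1 + 8)**2 = 7**2 = 49)
-3418/2461 - 512/W = -3418/2461 - 512/49 = -1427514/120589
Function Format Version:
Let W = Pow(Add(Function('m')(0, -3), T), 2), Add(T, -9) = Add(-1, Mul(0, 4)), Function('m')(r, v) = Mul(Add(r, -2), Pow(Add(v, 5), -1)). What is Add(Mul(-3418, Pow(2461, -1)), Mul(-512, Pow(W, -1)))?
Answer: Rational(-1427514, 120589) ≈ -11.838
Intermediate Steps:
Function('m')(r, v) = Mul(Pow(Add(5, v), -1), Add(-2, r)) (Function('m')(r, v) = Mul(Add(-2, r), Pow(Add(5, v), -1)) = Mul(Pow(Add(5, v), -1), Add(-2, r)))
T = 8 (T = Add(9, Add(-1, Mul(0, 4))) = Add(9, Add(-1, 0)) = Add(9, -1) = 8)
W = 49 (W = Pow(Add(Mul(Pow(Add(5, -3), -1), Add(-2, 0)), 8), 2) = Pow(Add(Mul(Pow(2, -1), -2), 8), 2) = Pow(Add(Mul(Rational(1, 2), -2), 8), 2) = Pow(Add(-1, 8), 2) = Pow(7, 2) = 49)
Add(Mul(-3418, Pow(2461, -1)), Mul(-512, Pow(W, -1))) = Add(Mul(-3418, Pow(2461, -1)), Mul(-512, Pow(49, -1))) = Add(Mul(-3418, Rational(1, 2461)), Mul(-512, Rational(1, 49))) = Add(Rational(-3418, 2461), Rational(-512, 49)) = Rational(-1427514, 120589)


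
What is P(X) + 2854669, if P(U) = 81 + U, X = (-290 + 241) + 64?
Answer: 2854765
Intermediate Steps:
X = 15 (X = -49 + 64 = 15)
P(X) + 2854669 = (81 + 15) + 2854669 = 96 + 2854669 = 2854765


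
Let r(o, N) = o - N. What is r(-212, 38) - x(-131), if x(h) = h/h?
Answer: -251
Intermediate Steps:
x(h) = 1
r(-212, 38) - x(-131) = (-212 - 1*38) - 1*1 = (-212 - 38) - 1 = -250 - 1 = -251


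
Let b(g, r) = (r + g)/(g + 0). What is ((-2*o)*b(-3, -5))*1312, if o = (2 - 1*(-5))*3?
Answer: -146944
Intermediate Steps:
b(g, r) = (g + r)/g
o = 21 (o = (2 + 5)*3 = 7*3 = 21)
((-2*o)*b(-3, -5))*1312 = ((-2*21)*((-3 - 5)/(-3)))*1312 = -(-14)*(-8)*1312 = -42*8/3*1312 = -112*1312 = -146944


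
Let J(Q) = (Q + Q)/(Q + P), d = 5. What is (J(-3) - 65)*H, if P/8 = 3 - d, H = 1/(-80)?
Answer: 1229/1520 ≈ 0.80855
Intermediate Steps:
H = -1/80 ≈ -0.012500
P = -16 (P = 8*(3 - 1*5) = 8*(3 - 5) = 8*(-2) = -16)
J(Q) = 2*Q/(-16 + Q) (J(Q) = (Q + Q)/(Q - 16) = (2*Q)/(-16 + Q) = 2*Q/(-16 + Q))
(J(-3) - 65)*H = (2*(-3)/(-16 - 3) - 65)*(-1/80) = (2*(-3)/(-19) - 65)*(-1/80) = (2*(-3)*(-1/19) - 65)*(-1/80) = (6/19 - 65)*(-1/80) = -1229/19*(-1/80) = 1229/1520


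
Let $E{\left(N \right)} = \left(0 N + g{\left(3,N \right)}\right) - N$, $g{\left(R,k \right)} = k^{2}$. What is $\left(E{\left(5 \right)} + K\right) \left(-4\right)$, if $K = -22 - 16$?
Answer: $72$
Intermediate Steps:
$E{\left(N \right)} = N^{2} - N$ ($E{\left(N \right)} = \left(0 N + N^{2}\right) - N = \left(0 + N^{2}\right) - N = N^{2} - N$)
$K = -38$ ($K = -22 - 16 = -38$)
$\left(E{\left(5 \right)} + K\right) \left(-4\right) = \left(5 \left(-1 + 5\right) - 38\right) \left(-4\right) = \left(5 \cdot 4 - 38\right) \left(-4\right) = \left(20 - 38\right) \left(-4\right) = \left(-18\right) \left(-4\right) = 72$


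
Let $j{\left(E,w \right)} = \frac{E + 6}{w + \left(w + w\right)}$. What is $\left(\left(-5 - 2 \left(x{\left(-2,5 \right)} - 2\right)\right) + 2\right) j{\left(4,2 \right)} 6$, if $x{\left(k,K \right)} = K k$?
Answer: $210$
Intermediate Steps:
$j{\left(E,w \right)} = \frac{6 + E}{3 w}$ ($j{\left(E,w \right)} = \frac{6 + E}{w + 2 w} = \frac{6 + E}{3 w}$)
$\left(\left(-5 - 2 \left(x{\left(-2,5 \right)} - 2\right)\right) + 2\right) j{\left(4,2 \right)} 6 = \left(\left(-5 - 2 \left(5 \left(-2\right) - 2\right)\right) + 2\right) \frac{6 + 4}{3 \cdot 2} \cdot 6 = \left(\left(-5 - 2 \left(-10 - 2\right)\right) + 2\right) \frac{1}{3} \cdot \frac{1}{2} \cdot 10 \cdot 6 = \left(\left(-5 - -24\right) + 2\right) \frac{5}{3} \cdot 6 = \left(\left(-5 + 24\right) + 2\right) \frac{5}{3} \cdot 6 = \left(19 + 2\right) \frac{5}{3} \cdot 6 = 21 \cdot \frac{5}{3} \cdot 6 = 35 \cdot 6 = 210$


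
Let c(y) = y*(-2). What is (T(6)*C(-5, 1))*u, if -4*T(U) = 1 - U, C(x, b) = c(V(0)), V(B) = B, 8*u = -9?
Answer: 0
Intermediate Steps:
u = -9/8 (u = (⅛)*(-9) = -9/8 ≈ -1.1250)
c(y) = -2*y
C(x, b) = 0 (C(x, b) = -2*0 = 0)
T(U) = -¼ + U/4 (T(U) = -(1 - U)/4 = -¼ + U/4)
(T(6)*C(-5, 1))*u = ((-¼ + (¼)*6)*0)*(-9/8) = ((-¼ + 3/2)*0)*(-9/8) = ((5/4)*0)*(-9/8) = 0*(-9/8) = 0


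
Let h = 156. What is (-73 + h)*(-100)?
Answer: -8300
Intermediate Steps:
(-73 + h)*(-100) = (-73 + 156)*(-100) = 83*(-100) = -8300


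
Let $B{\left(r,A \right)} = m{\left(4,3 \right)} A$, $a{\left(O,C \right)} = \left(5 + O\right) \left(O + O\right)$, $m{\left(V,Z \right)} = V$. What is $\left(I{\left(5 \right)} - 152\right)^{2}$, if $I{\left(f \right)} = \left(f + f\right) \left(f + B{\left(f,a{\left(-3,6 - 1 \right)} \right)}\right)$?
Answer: $338724$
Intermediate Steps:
$a{\left(O,C \right)} = 2 O \left(5 + O\right)$ ($a{\left(O,C \right)} = \left(5 + O\right) 2 O = 2 O \left(5 + O\right)$)
$B{\left(r,A \right)} = 4 A$
$I{\left(f \right)} = 2 f \left(-48 + f\right)$ ($I{\left(f \right)} = \left(f + f\right) \left(f + 4 \cdot 2 \left(-3\right) \left(5 - 3\right)\right) = 2 f \left(f + 4 \cdot 2 \left(-3\right) 2\right) = 2 f \left(f + 4 \left(-12\right)\right) = 2 f \left(f - 48\right) = 2 f \left(-48 + f\right)$)
$\left(I{\left(5 \right)} - 152\right)^{2} = \left(2 \cdot 5 \left(-48 + 5\right) - 152\right)^{2} = \left(2 \cdot 5 \left(-43\right) - 152\right)^{2} = \left(-430 - 152\right)^{2} = \left(-582\right)^{2} = 338724$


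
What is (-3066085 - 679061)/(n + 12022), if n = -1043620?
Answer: 624191/171933 ≈ 3.6304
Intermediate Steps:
(-3066085 - 679061)/(n + 12022) = (-3066085 - 679061)/(-1043620 + 12022) = -3745146/(-1031598) = -3745146*(-1/1031598) = 624191/171933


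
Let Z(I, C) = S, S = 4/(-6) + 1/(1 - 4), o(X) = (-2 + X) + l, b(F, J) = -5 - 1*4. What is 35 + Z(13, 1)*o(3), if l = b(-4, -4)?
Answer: 43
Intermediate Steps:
b(F, J) = -9 (b(F, J) = -5 - 4 = -9)
l = -9
o(X) = -11 + X (o(X) = (-2 + X) - 9 = -11 + X)
S = -1 (S = 4*(-1/6) + 1/(-3) = -2/3 + 1*(-1/3) = -2/3 - 1/3 = -1)
Z(I, C) = -1
35 + Z(13, 1)*o(3) = 35 - (-11 + 3) = 35 - 1*(-8) = 35 + 8 = 43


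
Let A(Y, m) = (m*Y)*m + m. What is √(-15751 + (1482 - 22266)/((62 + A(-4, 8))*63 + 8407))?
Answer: I*√172605002647/3311 ≈ 125.48*I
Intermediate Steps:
A(Y, m) = m + Y*m² (A(Y, m) = (Y*m)*m + m = Y*m² + m = m + Y*m²)
√(-15751 + (1482 - 22266)/((62 + A(-4, 8))*63 + 8407)) = √(-15751 + (1482 - 22266)/((62 + 8*(1 - 4*8))*63 + 8407)) = √(-15751 - 20784/((62 + 8*(1 - 32))*63 + 8407)) = √(-15751 - 20784/((62 + 8*(-31))*63 + 8407)) = √(-15751 - 20784/((62 - 248)*63 + 8407)) = √(-15751 - 20784/(-186*63 + 8407)) = √(-15751 - 20784/(-11718 + 8407)) = √(-15751 - 20784/(-3311)) = √(-15751 - 20784*(-1/3311)) = √(-15751 + 20784/3311) = √(-52130777/3311) = I*√172605002647/3311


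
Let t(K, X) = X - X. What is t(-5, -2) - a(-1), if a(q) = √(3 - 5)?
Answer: -I*√2 ≈ -1.4142*I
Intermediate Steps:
a(q) = I*√2 (a(q) = √(-2) = I*√2)
t(K, X) = 0
t(-5, -2) - a(-1) = 0 - I*√2 = -I*√2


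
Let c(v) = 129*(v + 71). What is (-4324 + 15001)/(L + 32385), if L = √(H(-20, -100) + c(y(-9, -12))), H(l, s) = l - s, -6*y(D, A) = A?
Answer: 345774645/1048778728 - 10677*√9497/1048778728 ≈ 0.32870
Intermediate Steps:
y(D, A) = -A/6
c(v) = 9159 + 129*v (c(v) = 129*(71 + v) = 9159 + 129*v)
L = √9497 (L = √((-20 - 1*(-100)) + (9159 + 129*(-⅙*(-12)))) = √((-20 + 100) + (9159 + 129*2)) = √(80 + (9159 + 258)) = √(80 + 9417) = √9497 ≈ 97.453)
(-4324 + 15001)/(L + 32385) = (-4324 + 15001)/(√9497 + 32385) = 10677/(32385 + √9497)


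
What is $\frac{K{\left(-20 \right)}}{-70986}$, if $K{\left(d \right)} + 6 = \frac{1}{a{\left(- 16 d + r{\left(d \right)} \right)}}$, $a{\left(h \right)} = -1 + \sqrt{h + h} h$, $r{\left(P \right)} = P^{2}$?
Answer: $\frac{4478975993}{52990764985014} - \frac{1440 \sqrt{10}}{8831794164169} \approx 8.4523 \cdot 10^{-5}$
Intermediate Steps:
$a{\left(h \right)} = -1 + \sqrt{2} h^{\frac{3}{2}}$ ($a{\left(h \right)} = -1 + \sqrt{2 h} h = -1 + \sqrt{2} \sqrt{h} h = -1 + \sqrt{2} h^{\frac{3}{2}}$)
$K{\left(d \right)} = -6 + \frac{1}{-1 + \sqrt{2} \left(d^{2} - 16 d\right)^{\frac{3}{2}}}$ ($K{\left(d \right)} = -6 + \frac{1}{-1 + \sqrt{2} \left(- 16 d + d^{2}\right)^{\frac{3}{2}}} = -6 + \frac{1}{-1 + \sqrt{2} \left(d^{2} - 16 d\right)^{\frac{3}{2}}}$)
$\frac{K{\left(-20 \right)}}{-70986} = \frac{\frac{1}{-1 + \sqrt{2} \left(- 20 \left(-16 - 20\right)\right)^{\frac{3}{2}}} \left(7 - 6 \sqrt{2} \left(- 20 \left(-16 - 20\right)\right)^{\frac{3}{2}}\right)}{-70986} = \frac{7 - 6 \sqrt{2} \left(\left(-20\right) \left(-36\right)\right)^{\frac{3}{2}}}{-1 + \sqrt{2} \left(\left(-20\right) \left(-36\right)\right)^{\frac{3}{2}}} \left(- \frac{1}{70986}\right) = \frac{7 - 6 \sqrt{2} \cdot 720^{\frac{3}{2}}}{-1 + \sqrt{2} \cdot 720^{\frac{3}{2}}} \left(- \frac{1}{70986}\right) = \frac{7 - 6 \sqrt{2} \cdot 8640 \sqrt{5}}{-1 + \sqrt{2} \cdot 8640 \sqrt{5}} \left(- \frac{1}{70986}\right) = \frac{7 - 51840 \sqrt{10}}{-1 + 8640 \sqrt{10}} \left(- \frac{1}{70986}\right) = - \frac{7 - 51840 \sqrt{10}}{70986 \left(-1 + 8640 \sqrt{10}\right)}$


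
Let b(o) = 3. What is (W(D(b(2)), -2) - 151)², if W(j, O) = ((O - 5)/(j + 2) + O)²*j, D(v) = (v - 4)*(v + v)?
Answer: 1466521/64 ≈ 22914.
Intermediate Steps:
D(v) = 2*v*(-4 + v) (D(v) = (-4 + v)*(2*v) = 2*v*(-4 + v))
W(j, O) = j*(O + (-5 + O)/(2 + j))² (W(j, O) = ((-5 + O)/(2 + j) + O)²*j = (O + (-5 + O)/(2 + j))²*j = j*(O + (-5 + O)/(2 + j))²)
(W(D(b(2)), -2) - 151)² = ((2*3*(-4 + 3))*(-5 + 3*(-2) - 4*3*(-4 + 3))²/(2 + 2*3*(-4 + 3))² - 151)² = ((2*3*(-1))*(-5 - 6 - 4*3*(-1))²/(2 + 2*3*(-1))² - 151)² = (-6*(-5 - 6 - 2*(-6))²/(2 - 6)² - 151)² = (-6*(-5 - 6 + 12)²/(-4)² - 151)² = (-6*1/16*1² - 151)² = (-6*1/16*1 - 151)² = (-3/8 - 151)² = (-1211/8)² = 1466521/64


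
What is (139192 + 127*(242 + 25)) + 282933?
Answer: 456034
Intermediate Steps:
(139192 + 127*(242 + 25)) + 282933 = (139192 + 127*267) + 282933 = (139192 + 33909) + 282933 = 173101 + 282933 = 456034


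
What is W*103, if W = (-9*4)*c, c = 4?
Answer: -14832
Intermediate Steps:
W = -144 (W = -9*4*4 = -36*4 = -144)
W*103 = -144*103 = -14832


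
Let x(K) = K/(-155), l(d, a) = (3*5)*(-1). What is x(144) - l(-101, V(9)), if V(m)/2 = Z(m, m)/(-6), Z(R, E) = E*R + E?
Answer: 2181/155 ≈ 14.071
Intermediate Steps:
Z(R, E) = E + E*R
V(m) = -m*(1 + m)/3 (V(m) = 2*((m*(1 + m))/(-6)) = 2*((m*(1 + m))*(-⅙)) = 2*(-m*(1 + m)/6) = -m*(1 + m)/3)
l(d, a) = -15 (l(d, a) = 15*(-1) = -15)
x(K) = -K/155 (x(K) = K*(-1/155) = -K/155)
x(144) - l(-101, V(9)) = -1/155*144 - 1*(-15) = -144/155 + 15 = 2181/155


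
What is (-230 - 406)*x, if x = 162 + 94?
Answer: -162816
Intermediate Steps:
x = 256
(-230 - 406)*x = (-230 - 406)*256 = -636*256 = -162816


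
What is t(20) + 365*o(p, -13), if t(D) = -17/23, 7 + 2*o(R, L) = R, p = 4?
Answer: -25219/46 ≈ -548.24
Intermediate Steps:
o(R, L) = -7/2 + R/2
t(D) = -17/23 (t(D) = -17*1/23 = -17/23)
t(20) + 365*o(p, -13) = -17/23 + 365*(-7/2 + (½)*4) = -17/23 + 365*(-7/2 + 2) = -17/23 + 365*(-3/2) = -17/23 - 1095/2 = -25219/46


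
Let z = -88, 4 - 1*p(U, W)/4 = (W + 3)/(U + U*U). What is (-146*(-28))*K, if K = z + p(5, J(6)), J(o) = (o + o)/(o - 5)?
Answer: -302512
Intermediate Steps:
J(o) = 2*o/(-5 + o) (J(o) = (2*o)/(-5 + o) = 2*o/(-5 + o))
p(U, W) = 16 - 4*(3 + W)/(U + U²) (p(U, W) = 16 - 4*(W + 3)/(U + U*U) = 16 - 4*(3 + W)/(U + U²))
K = -74 (K = -88 + 4*(-3 - 2*6/(-5 + 6) + 4*5 + 4*5²)/(5*(1 + 5)) = -88 + 4*(⅕)*(-3 - 2*6/1 + 20 + 4*25)/6 = -88 + 4*(⅕)*(⅙)*(-3 - 2*6 + 20 + 100) = -88 + 4*(⅕)*(⅙)*(-3 - 1*12 + 20 + 100) = -88 + 4*(⅕)*(⅙)*(-3 - 12 + 20 + 100) = -88 + 4*(⅕)*(⅙)*105 = -88 + 14 = -74)
(-146*(-28))*K = -146*(-28)*(-74) = 4088*(-74) = -302512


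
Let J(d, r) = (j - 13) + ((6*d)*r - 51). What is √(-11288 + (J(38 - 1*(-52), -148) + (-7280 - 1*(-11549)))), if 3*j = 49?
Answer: 4*I*√48930/3 ≈ 294.94*I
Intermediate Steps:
j = 49/3 (j = (⅓)*49 = 49/3 ≈ 16.333)
J(d, r) = -143/3 + 6*d*r (J(d, r) = (49/3 - 13) + ((6*d)*r - 51) = 10/3 + (6*d*r - 51) = 10/3 + (-51 + 6*d*r) = -143/3 + 6*d*r)
√(-11288 + (J(38 - 1*(-52), -148) + (-7280 - 1*(-11549)))) = √(-11288 + ((-143/3 + 6*(38 - 1*(-52))*(-148)) + (-7280 - 1*(-11549)))) = √(-11288 + ((-143/3 + 6*(38 + 52)*(-148)) + (-7280 + 11549))) = √(-11288 + ((-143/3 + 6*90*(-148)) + 4269)) = √(-11288 + ((-143/3 - 79920) + 4269)) = √(-11288 + (-239903/3 + 4269)) = √(-11288 - 227096/3) = √(-260960/3) = 4*I*√48930/3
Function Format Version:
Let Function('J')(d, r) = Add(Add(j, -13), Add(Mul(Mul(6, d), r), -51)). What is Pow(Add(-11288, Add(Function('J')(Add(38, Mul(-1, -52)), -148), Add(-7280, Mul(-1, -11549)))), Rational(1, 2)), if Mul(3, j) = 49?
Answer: Mul(Rational(4, 3), I, Pow(48930, Rational(1, 2))) ≈ Mul(294.94, I)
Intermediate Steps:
j = Rational(49, 3) (j = Mul(Rational(1, 3), 49) = Rational(49, 3) ≈ 16.333)
Function('J')(d, r) = Add(Rational(-143, 3), Mul(6, d, r)) (Function('J')(d, r) = Add(Add(Rational(49, 3), -13), Add(Mul(Mul(6, d), r), -51)) = Add(Rational(10, 3), Add(Mul(6, d, r), -51)) = Add(Rational(10, 3), Add(-51, Mul(6, d, r))) = Add(Rational(-143, 3), Mul(6, d, r)))
Pow(Add(-11288, Add(Function('J')(Add(38, Mul(-1, -52)), -148), Add(-7280, Mul(-1, -11549)))), Rational(1, 2)) = Pow(Add(-11288, Add(Add(Rational(-143, 3), Mul(6, Add(38, Mul(-1, -52)), -148)), Add(-7280, Mul(-1, -11549)))), Rational(1, 2)) = Pow(Add(-11288, Add(Add(Rational(-143, 3), Mul(6, Add(38, 52), -148)), Add(-7280, 11549))), Rational(1, 2)) = Pow(Add(-11288, Add(Add(Rational(-143, 3), Mul(6, 90, -148)), 4269)), Rational(1, 2)) = Pow(Add(-11288, Add(Add(Rational(-143, 3), -79920), 4269)), Rational(1, 2)) = Pow(Add(-11288, Add(Rational(-239903, 3), 4269)), Rational(1, 2)) = Pow(Add(-11288, Rational(-227096, 3)), Rational(1, 2)) = Pow(Rational(-260960, 3), Rational(1, 2)) = Mul(Rational(4, 3), I, Pow(48930, Rational(1, 2)))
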